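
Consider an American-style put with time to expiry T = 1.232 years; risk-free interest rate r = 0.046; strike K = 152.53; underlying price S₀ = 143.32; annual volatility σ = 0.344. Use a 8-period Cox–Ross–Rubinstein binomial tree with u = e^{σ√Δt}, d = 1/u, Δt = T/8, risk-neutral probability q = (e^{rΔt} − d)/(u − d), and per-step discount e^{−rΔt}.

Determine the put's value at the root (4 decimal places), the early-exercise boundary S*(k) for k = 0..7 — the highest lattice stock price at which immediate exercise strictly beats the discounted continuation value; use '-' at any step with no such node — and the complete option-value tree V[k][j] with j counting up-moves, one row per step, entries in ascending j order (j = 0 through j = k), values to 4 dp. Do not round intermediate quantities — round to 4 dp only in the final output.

Δt=0.15400  u=1.14453  d=0.87372  q=0.49255  discount=0.99294
step 8 (expiry): payoffs max(K−S,0) = 103.8574 88.7712 69.0090 43.1214 9.2100 0.0000 0.0000 0.0000 0.0000
step 7: (k=7,j=0): S=55.7074, (K−S)⁺=96.8226, hold=95.7459 ⇒ V=96.8226 exercise | (k=7,j=1): S=72.9740, (K−S)⁺=79.5560, hold=78.4793 ⇒ V=79.5560 exercise | (k=7,j=2): S=95.5925, (K−S)⁺=56.9375, hold=55.8608 ⇒ V=56.9375 exercise | (k=7,j=3): S=125.2215, (K−S)⁺=27.3085, hold=26.2317 ⇒ V=27.3085 exercise | (k=7,j=4): S=164.0342, (K−S)⁺=0.0000, hold=4.6406 ⇒ V=4.6406 continue | (k=7,j=5): S=214.8770, (K−S)⁺=0.0000, hold=0.0000 ⇒ V=0.0000 continue | (k=7,j=6): S=281.4787, (K−S)⁺=0.0000, hold=0.0000 ⇒ V=0.0000 continue | (k=7,j=7): S=368.7236, (K−S)⁺=0.0000, hold=0.0000 ⇒ V=0.0000 continue  boundary S*=125.2215
step 6: (k=6,j=0): S=63.7588, (K−S)⁺=88.7712, hold=87.6945 ⇒ V=88.7712 exercise | (k=6,j=1): S=83.5210, (K−S)⁺=69.0090, hold=67.9323 ⇒ V=69.0090 exercise | (k=6,j=2): S=109.4086, (K−S)⁺=43.1214, hold=42.0447 ⇒ V=43.1214 exercise | (k=6,j=3): S=143.3200, (K−S)⁺=9.2100, hold=16.0294 ⇒ V=16.0294 continue | (k=6,j=4): S=187.7424, (K−S)⁺=0.0000, hold=2.3382 ⇒ V=2.3382 continue | (k=6,j=5): S=245.9335, (K−S)⁺=0.0000, hold=0.0000 ⇒ V=0.0000 continue | (k=6,j=6): S=322.1612, (K−S)⁺=0.0000, hold=0.0000 ⇒ V=0.0000 continue  boundary S*=109.4086
step 5: (k=5,j=0): S=72.9740, (K−S)⁺=79.5560, hold=78.4793 ⇒ V=79.5560 exercise | (k=5,j=1): S=95.5925, (K−S)⁺=56.9375, hold=55.8608 ⇒ V=56.9375 exercise | (k=5,j=2): S=125.2215, (K−S)⁺=27.3085, hold=29.5669 ⇒ V=29.5669 continue | (k=5,j=3): S=164.0342, (K−S)⁺=0.0000, hold=9.2202 ⇒ V=9.2202 continue | (k=5,j=4): S=214.8770, (K−S)⁺=0.0000, hold=1.1781 ⇒ V=1.1781 continue | (k=5,j=5): S=281.4787, (K−S)⁺=0.0000, hold=0.0000 ⇒ V=0.0000 continue  boundary S*=95.5925
step 4: (k=4,j=0): S=83.5210, (K−S)⁺=69.0090, hold=67.9323 ⇒ V=69.0090 exercise | (k=4,j=1): S=109.4086, (K−S)⁺=43.1214, hold=43.1493 ⇒ V=43.1493 continue | (k=4,j=2): S=143.3200, (K−S)⁺=9.2100, hold=19.4071 ⇒ V=19.4071 continue | (k=4,j=3): S=187.7424, (K−S)⁺=0.0000, hold=5.2219 ⇒ V=5.2219 continue | (k=4,j=4): S=245.9335, (K−S)⁺=0.0000, hold=0.5936 ⇒ V=0.5936 continue  boundary S*=83.5210
step 3: (k=3,j=0): S=95.5925, (K−S)⁺=56.9375, hold=55.8745 ⇒ V=56.9375 exercise | (k=3,j=1): S=125.2215, (K−S)⁺=27.3085, hold=31.2330 ⇒ V=31.2330 continue | (k=3,j=2): S=164.0342, (K−S)⁺=0.0000, hold=12.3325 ⇒ V=12.3325 continue | (k=3,j=3): S=214.8770, (K−S)⁺=0.0000, hold=2.9215 ⇒ V=2.9215 continue  boundary S*=95.5925
step 2: (k=2,j=0): S=109.4086, (K−S)⁺=43.1214, hold=43.9641 ⇒ V=43.9641 continue | (k=2,j=1): S=143.3200, (K−S)⁺=9.2100, hold=21.7687 ⇒ V=21.7687 continue | (k=2,j=2): S=187.7424, (K−S)⁺=0.0000, hold=7.6427 ⇒ V=7.6427 continue  boundary S*=-
step 1: (k=1,j=0): S=125.2215, (K−S)⁺=27.3085, hold=32.7985 ⇒ V=32.7985 continue | (k=1,j=1): S=164.0342, (K−S)⁺=0.0000, hold=14.7063 ⇒ V=14.7063 continue  boundary S*=-
step 0: (k=0,j=0): S=143.3200, (K−S)⁺=9.2100, hold=23.7185 ⇒ V=23.7185 continue  boundary S*=-

price = 23.7185
boundary = - - - 95.5925 83.5210 95.5925 109.4086 125.2215
tree:
23.7185
32.7985 14.7063
43.9641 21.7687 7.6427
56.9375 31.2330 12.3325 2.9215
69.0090 43.1493 19.4071 5.2219 0.5936
79.5560 56.9375 29.5669 9.2202 1.1781 0.0000
88.7712 69.0090 43.1214 16.0294 2.3382 0.0000 0.0000
96.8226 79.5560 56.9375 27.3085 4.6406 0.0000 0.0000 0.0000
103.8574 88.7712 69.0090 43.1214 9.2100 0.0000 0.0000 0.0000 0.0000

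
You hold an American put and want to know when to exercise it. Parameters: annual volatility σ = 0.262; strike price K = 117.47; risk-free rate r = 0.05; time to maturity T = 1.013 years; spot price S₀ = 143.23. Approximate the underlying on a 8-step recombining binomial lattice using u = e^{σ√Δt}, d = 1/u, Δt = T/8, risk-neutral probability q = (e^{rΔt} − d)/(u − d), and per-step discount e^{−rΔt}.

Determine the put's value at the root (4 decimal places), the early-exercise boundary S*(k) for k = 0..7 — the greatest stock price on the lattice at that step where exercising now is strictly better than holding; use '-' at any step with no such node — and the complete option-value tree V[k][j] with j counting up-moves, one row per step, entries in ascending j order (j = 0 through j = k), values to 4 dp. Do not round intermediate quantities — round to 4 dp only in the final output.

price = 3.0117
boundary = - - - - - 89.8639 98.6450 108.2841
tree:
3.0117
4.9997 1.1446
8.0980 2.0938 0.2495
12.7199 3.7708 0.5133 0.0000
19.2170 6.6538 1.0557 0.0000 0.0000
27.6061 11.4191 2.1714 0.0000 0.0000 0.0000
35.6055 18.8250 4.4661 0.0000 0.0000 0.0000 0.0000
42.8929 27.6061 9.1859 0.0000 0.0000 0.0000 0.0000 0.0000
49.5315 35.6055 18.8250 0.0000 0.0000 0.0000 0.0000 0.0000 0.0000

Δt=0.12662, u=1.09772, d=0.91098, q=0.51072, disc=e^(-rΔt)=0.99369
k=8 terminal: V=max(K-S,0) → 49.5315 35.6055 18.8250 0.0000 0.0000 0.0000 0.0000 0.0000 0.0000
k=7: j=0 S=74.5771 intr=42.8929 cont=42.1515 V=42.8929[EX]; j=1 S=89.8639 intr=27.6061 cont=26.8647 V=27.6061[EX]; j=2 S=108.2841 intr=9.1859 cont=9.1525 V=9.1859[EX]; j=3 S=130.4801 intr=0.0000 cont=0.0000 V=0.0000[hold]; j=4 S=157.2258 intr=0.0000 cont=0.0000 V=0.0000[hold]; j=5 S=189.4538 intr=0.0000 cont=0.0000 V=0.0000[hold]; j=6 S=228.2879 intr=0.0000 cont=0.0000 V=0.0000[hold]; j=7 S=275.0821 intr=0.0000 cont=0.0000 V=0.0000[hold]  S*(7)=108.2841
k=6: j=0 S=81.8645 intr=35.6055 cont=34.8642 V=35.6055[EX]; j=1 S=98.6450 intr=18.8250 cont=18.0837 V=18.8250[EX]; j=2 S=118.8651 intr=0.0000 cont=4.4661 V=4.4661[hold]; j=3 S=143.2300 intr=0.0000 cont=0.0000 V=0.0000[hold]; j=4 S=172.5892 intr=0.0000 cont=0.0000 V=0.0000[hold]; j=5 S=207.9664 intr=0.0000 cont=0.0000 V=0.0000[hold]; j=6 S=250.5951 intr=0.0000 cont=0.0000 V=0.0000[hold]  S*(6)=98.6450
k=5: j=0 S=89.8639 intr=27.6061 cont=26.8647 V=27.6061[EX]; j=1 S=108.2841 intr=9.1859 cont=11.4191 V=11.4191[hold]; j=2 S=130.4801 intr=0.0000 cont=2.1714 V=2.1714[hold]; j=3 S=157.2258 intr=0.0000 cont=0.0000 V=0.0000[hold]; j=4 S=189.4538 intr=0.0000 cont=0.0000 V=0.0000[hold]; j=5 S=228.2879 intr=0.0000 cont=0.0000 V=0.0000[hold]  S*(5)=89.8639
k=4: j=0 S=98.6450 intr=18.8250 cont=19.2170 V=19.2170[hold]; j=1 S=118.8651 intr=0.0000 cont=6.6538 V=6.6538[hold]; j=2 S=143.2300 intr=0.0000 cont=1.0557 V=1.0557[hold]; j=3 S=172.5892 intr=0.0000 cont=0.0000 V=0.0000[hold]; j=4 S=207.9664 intr=0.0000 cont=0.0000 V=0.0000[hold]  S*(4)=-
k=3: j=0 S=108.2841 intr=9.1859 cont=12.7199 V=12.7199[hold]; j=1 S=130.4801 intr=0.0000 cont=3.7708 V=3.7708[hold]; j=2 S=157.2258 intr=0.0000 cont=0.5133 V=0.5133[hold]; j=3 S=189.4538 intr=0.0000 cont=0.0000 V=0.0000[hold]  S*(3)=-
k=2: j=0 S=118.8651 intr=0.0000 cont=8.0980 V=8.0980[hold]; j=1 S=143.2300 intr=0.0000 cont=2.0938 V=2.0938[hold]; j=2 S=172.5892 intr=0.0000 cont=0.2495 V=0.2495[hold]  S*(2)=-
k=1: j=0 S=130.4801 intr=0.0000 cont=4.9997 V=4.9997[hold]; j=1 S=157.2258 intr=0.0000 cont=1.1446 V=1.1446[hold]  S*(1)=-
k=0: j=0 S=143.2300 intr=0.0000 cont=3.0117 V=3.0117[hold]  S*(0)=-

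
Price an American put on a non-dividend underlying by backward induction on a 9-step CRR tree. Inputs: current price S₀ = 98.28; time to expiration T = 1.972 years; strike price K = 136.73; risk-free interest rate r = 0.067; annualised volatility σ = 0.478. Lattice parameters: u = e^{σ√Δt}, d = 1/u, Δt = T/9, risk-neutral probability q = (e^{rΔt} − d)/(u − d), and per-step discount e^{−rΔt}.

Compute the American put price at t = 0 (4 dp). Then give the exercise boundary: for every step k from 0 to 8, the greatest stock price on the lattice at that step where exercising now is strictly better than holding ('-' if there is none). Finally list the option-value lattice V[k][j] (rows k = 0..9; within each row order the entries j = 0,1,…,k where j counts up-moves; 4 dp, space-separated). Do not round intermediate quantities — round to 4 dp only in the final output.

params: Δt=0.21911 u=1.25076 d=0.79952 q=0.47707 e^(-rΔt)=0.98543
t_9 payoffs: 123.6107 116.2063 104.6229 86.5019 58.1535 13.8057 0.0000 0.0000 0.0000 0.0000
t_8: node(8,0) S=16.4090 payoff=120.3210 vs cont=118.3284 → 120.3210 [stop]  node(8,1) S=25.6702 payoff=111.0598 vs cont=109.0672 → 111.0598 [stop]  node(8,2) S=40.1582 payoff=96.5718 vs cont=94.5792 → 96.5718 [stop]  node(8,3) S=62.8231 payoff=73.9069 vs cont=71.9143 → 73.9069 [stop]  node(8,4) S=98.2800 payoff=38.4500 vs cont=36.4574 → 38.4500 [stop]  node(8,5) S=153.7484 payoff=0.0000 vs cont=7.1142 → 7.1142 [wait]  node(8,6) S=240.5227 payoff=0.0000 vs cont=0.0000 → 0.0000 [wait]  node(8,7) S=376.2717 payoff=0.0000 vs cont=0.0000 → 0.0000 [wait]  node(8,8) S=588.6362 payoff=0.0000 vs cont=0.0000 → 0.0000 [wait]  ⇒ S*(8)=98.2800
t_7: node(7,0) S=20.5237 payoff=116.2063 vs cont=114.2137 → 116.2063 [stop]  node(7,1) S=32.1071 payoff=104.6229 vs cont=102.6303 → 104.6229 [stop]  node(7,2) S=50.2281 payoff=86.5019 vs cont=84.5093 → 86.5019 [stop]  node(7,3) S=78.5765 payoff=58.1535 vs cont=56.1610 → 58.1535 [stop]  node(7,4) S=122.9243 payoff=13.8057 vs cont=23.1582 → 23.1582 [wait]  node(7,5) S=192.3018 payoff=0.0000 vs cont=3.6660 → 3.6660 [wait]  node(7,6) S=300.8353 payoff=0.0000 vs cont=0.0000 → 0.0000 [wait]  node(7,7) S=470.6242 payoff=0.0000 vs cont=0.0000 → 0.0000 [wait]  ⇒ S*(7)=78.5765
t_6: node(6,0) S=25.6702 payoff=111.0598 vs cont=109.0672 → 111.0598 [stop]  node(6,1) S=40.1582 payoff=96.5718 vs cont=94.5792 → 96.5718 [stop]  node(6,2) S=62.8231 payoff=73.9069 vs cont=71.9143 → 73.9069 [stop]  node(6,3) S=98.2800 payoff=38.4500 vs cont=40.8542 → 40.8542 [wait]  node(6,4) S=153.7484 payoff=0.0000 vs cont=13.6571 → 13.6571 [wait]  node(6,5) S=240.5227 payoff=0.0000 vs cont=1.8891 → 1.8891 [wait]  node(6,6) S=376.2717 payoff=0.0000 vs cont=0.0000 → 0.0000 [wait]  ⇒ S*(6)=62.8231
t_5: node(5,0) S=32.1071 payoff=104.6229 vs cont=102.6303 → 104.6229 [stop]  node(5,1) S=50.2281 payoff=86.5019 vs cont=84.5093 → 86.5019 [stop]  node(5,2) S=78.5765 payoff=58.1535 vs cont=57.2912 → 58.1535 [stop]  node(5,3) S=122.9243 payoff=13.8057 vs cont=27.4730 → 27.4730 [wait]  node(5,4) S=192.3018 payoff=0.0000 vs cont=7.9258 → 7.9258 [wait]  node(5,5) S=300.8353 payoff=0.0000 vs cont=0.9735 → 0.9735 [wait]  ⇒ S*(5)=78.5765
t_4: node(4,0) S=40.1582 payoff=96.5718 vs cont=94.5792 → 96.5718 [stop]  node(4,1) S=62.8231 payoff=73.9069 vs cont=71.9143 → 73.9069 [stop]  node(4,2) S=98.2800 payoff=38.4500 vs cont=42.8827 → 42.8827 [wait]  node(4,3) S=153.7484 payoff=0.0000 vs cont=17.8832 → 17.8832 [wait]  node(4,4) S=240.5227 payoff=0.0000 vs cont=4.5419 → 4.5419 [wait]  ⇒ S*(4)=62.8231
t_3: node(3,0) S=50.2281 payoff=86.5019 vs cont=84.5093 → 86.5019 [stop]  node(3,1) S=78.5765 payoff=58.1535 vs cont=58.2448 → 58.2448 [wait]  node(3,2) S=122.9243 payoff=13.8057 vs cont=30.5051 → 30.5051 [wait]  node(3,3) S=192.3018 payoff=0.0000 vs cont=11.3506 → 11.3506 [wait]  ⇒ S*(3)=50.2281
t_2: node(2,0) S=62.8231 payoff=73.9069 vs cont=71.9572 → 73.9069 [stop]  node(2,1) S=98.2800 payoff=38.4500 vs cont=44.3551 → 44.3551 [wait]  node(2,2) S=153.7484 payoff=0.0000 vs cont=21.0557 → 21.0557 [wait]  ⇒ S*(2)=62.8231
t_1: node(1,0) S=78.5765 payoff=58.1535 vs cont=58.9370 → 58.9370 [wait]  node(1,1) S=122.9243 payoff=13.8057 vs cont=32.7553 → 32.7553 [wait]  ⇒ S*(1)=-
t_0: node(0,0) S=98.2800 payoff=38.4500 vs cont=45.7697 → 45.7697 [wait]  ⇒ S*(0)=-

price = 45.7697
boundary = - - 62.8231 50.2281 62.8231 78.5765 62.8231 78.5765 98.2800
tree:
45.7697
58.9370 32.7553
73.9069 44.3551 21.0557
86.5019 58.2448 30.5051 11.3506
96.5718 73.9069 42.8827 17.8832 4.5419
104.6229 86.5019 58.1535 27.4730 7.9258 0.9735
111.0598 96.5718 73.9069 40.8542 13.6571 1.8891 0.0000
116.2063 104.6229 86.5019 58.1535 23.1582 3.6660 0.0000 0.0000
120.3210 111.0598 96.5718 73.9069 38.4500 7.1142 0.0000 0.0000 0.0000
123.6107 116.2063 104.6229 86.5019 58.1535 13.8057 0.0000 0.0000 0.0000 0.0000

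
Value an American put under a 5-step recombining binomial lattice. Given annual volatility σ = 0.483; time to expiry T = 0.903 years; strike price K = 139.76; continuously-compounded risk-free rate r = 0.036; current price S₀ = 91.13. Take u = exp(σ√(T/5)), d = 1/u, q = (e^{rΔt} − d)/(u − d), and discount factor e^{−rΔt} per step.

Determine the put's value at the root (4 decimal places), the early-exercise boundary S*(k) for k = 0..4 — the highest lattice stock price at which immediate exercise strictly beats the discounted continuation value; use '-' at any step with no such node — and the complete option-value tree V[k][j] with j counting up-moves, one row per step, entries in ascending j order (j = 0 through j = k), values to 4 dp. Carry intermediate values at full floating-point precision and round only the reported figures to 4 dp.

price = 51.6100
boundary = - 74.2195 60.4469 74.2195 91.1300
tree:
51.6100
65.5405 36.2838
79.3131 49.9593 21.0363
90.5299 65.5405 32.7080 7.8836
99.6653 79.3131 48.6300 14.8218 0.0000
107.1055 90.5299 65.5405 27.8665 0.0000 0.0000

params: Δt=0.18060 u=1.22785 d=0.81443 q=0.46464 e^(-rΔt)=0.99352
t_5 payoffs: 107.1055 90.5299 65.5405 27.8665 0.0000 0.0000
t_4: node(4,0) S=40.0947 payoff=99.6653 vs cont=98.7596 → 99.6653 [stop]  node(4,1) S=60.4469 payoff=79.3131 vs cont=78.4074 → 79.3131 [stop]  node(4,2) S=91.1300 payoff=48.6300 vs cont=47.7243 → 48.6300 [stop]  node(4,3) S=137.3879 payoff=2.3721 vs cont=14.8218 → 14.8218 [wait]  node(4,4) S=207.1266 payoff=0.0000 vs cont=0.0000 → 0.0000 [wait]  ⇒ S*(4)=91.1300
t_3: node(3,0) S=49.2301 payoff=90.5299 vs cont=89.6242 → 90.5299 [stop]  node(3,1) S=74.2195 payoff=65.5405 vs cont=64.6348 → 65.5405 [stop]  node(3,2) S=111.8935 payoff=27.8665 vs cont=32.7080 → 32.7080 [wait]  node(3,3) S=168.6911 payoff=0.0000 vs cont=7.8836 → 7.8836 [wait]  ⇒ S*(3)=74.2195
t_2: node(2,0) S=60.4469 payoff=79.3131 vs cont=78.4074 → 79.3131 [stop]  node(2,1) S=91.1300 payoff=48.6300 vs cont=49.9593 → 49.9593 [wait]  node(2,2) S=137.3879 payoff=2.3721 vs cont=21.0363 → 21.0363 [wait]  ⇒ S*(2)=60.4469
t_1: node(1,0) S=74.2195 payoff=65.5405 vs cont=65.2485 → 65.5405 [stop]  node(1,1) S=111.8935 payoff=27.8665 vs cont=36.2838 → 36.2838 [wait]  ⇒ S*(1)=74.2195
t_0: node(0,0) S=91.1300 payoff=48.6300 vs cont=51.6100 → 51.6100 [wait]  ⇒ S*(0)=-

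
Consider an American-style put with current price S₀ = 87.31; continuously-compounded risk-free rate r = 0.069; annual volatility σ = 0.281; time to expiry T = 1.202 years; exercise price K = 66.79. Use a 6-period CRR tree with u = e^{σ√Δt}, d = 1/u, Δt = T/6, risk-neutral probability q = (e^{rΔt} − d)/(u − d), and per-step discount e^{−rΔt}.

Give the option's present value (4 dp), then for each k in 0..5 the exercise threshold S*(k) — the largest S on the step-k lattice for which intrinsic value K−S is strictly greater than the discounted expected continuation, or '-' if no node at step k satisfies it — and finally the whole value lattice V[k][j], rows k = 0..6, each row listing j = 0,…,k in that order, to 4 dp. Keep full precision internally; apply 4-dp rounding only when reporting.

Δt=0.20033, u=1.13402, d=0.88182, q=0.52379, disc=e^(-rΔt)=0.98627
k=6 terminal: V=max(K-S,0) → 25.7382 13.9970 0.0000 0.0000 0.0000 0.0000 0.0000
k=5: j=0 S=46.5537 intr=20.2363 cont=19.3194 V=20.2363[EX]; j=1 S=59.8685 intr=6.9215 cont=6.5741 V=6.9215[EX]; j=2 S=76.9914 intr=0.0000 cont=0.0000 V=0.0000[hold]; j=3 S=99.0116 intr=0.0000 cont=0.0000 V=0.0000[hold]; j=4 S=127.3297 intr=0.0000 cont=0.0000 V=0.0000[hold]; j=5 S=163.7472 intr=0.0000 cont=0.0000 V=0.0000[hold]  S*(5)=59.8685
k=4: j=0 S=52.7930 intr=13.9970 cont=13.0801 V=13.9970[EX]; j=1 S=67.8922 intr=0.0000 cont=3.2509 V=3.2509[hold]; j=2 S=87.3100 intr=0.0000 cont=0.0000 V=0.0000[hold]; j=3 S=112.2814 intr=0.0000 cont=0.0000 V=0.0000[hold]; j=4 S=144.3949 intr=0.0000 cont=0.0000 V=0.0000[hold]  S*(4)=52.7930
k=3: j=0 S=59.8685 intr=6.9215 cont=8.2534 V=8.2534[hold]; j=1 S=76.9914 intr=0.0000 cont=1.5269 V=1.5269[hold]; j=2 S=99.0116 intr=0.0000 cont=0.0000 V=0.0000[hold]; j=3 S=127.3297 intr=0.0000 cont=0.0000 V=0.0000[hold]  S*(3)=-
k=2: j=0 S=67.8922 intr=0.0000 cont=4.6652 V=4.6652[hold]; j=1 S=87.3100 intr=0.0000 cont=0.7171 V=0.7171[hold]; j=2 S=112.2814 intr=0.0000 cont=0.0000 V=0.0000[hold]  S*(2)=-
k=1: j=0 S=76.9914 intr=0.0000 cont=2.5616 V=2.5616[hold]; j=1 S=99.0116 intr=0.0000 cont=0.3368 V=0.3368[hold]  S*(1)=-
k=0: j=0 S=87.3100 intr=0.0000 cont=1.3771 V=1.3771[hold]  S*(0)=-

price = 1.3771
boundary = - - - - 52.7930 59.8685
tree:
1.3771
2.5616 0.3368
4.6652 0.7171 0.0000
8.2534 1.5269 0.0000 0.0000
13.9970 3.2509 0.0000 0.0000 0.0000
20.2363 6.9215 0.0000 0.0000 0.0000 0.0000
25.7382 13.9970 0.0000 0.0000 0.0000 0.0000 0.0000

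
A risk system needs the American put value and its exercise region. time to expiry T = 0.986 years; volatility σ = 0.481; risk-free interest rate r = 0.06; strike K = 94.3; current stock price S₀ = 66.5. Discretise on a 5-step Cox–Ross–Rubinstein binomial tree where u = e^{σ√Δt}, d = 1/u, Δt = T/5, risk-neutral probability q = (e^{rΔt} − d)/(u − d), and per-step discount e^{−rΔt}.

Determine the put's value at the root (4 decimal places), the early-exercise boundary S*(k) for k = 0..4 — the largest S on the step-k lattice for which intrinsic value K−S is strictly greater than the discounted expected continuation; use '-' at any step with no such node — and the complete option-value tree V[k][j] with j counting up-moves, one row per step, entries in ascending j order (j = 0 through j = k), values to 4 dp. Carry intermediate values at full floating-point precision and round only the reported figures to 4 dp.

Δt=0.19720, u=1.23813, d=0.80767, q=0.47445, disc=e^(-rΔt)=0.98824
k=5 terminal: V=max(K-S,0) → 71.4441 59.2630 40.5898 11.9646 0.0000 0.0000
k=4: j=0 S=28.2985 intr=66.0015 cont=64.8924 V=66.0015[EX]; j=1 S=43.3803 intr=50.9197 cont=49.8106 V=50.9197[EX]; j=2 S=66.5000 intr=27.8000 cont=26.6908 V=27.8000[EX]; j=3 S=101.9415 intr=0.0000 cont=6.2140 V=6.2140[hold]; j=4 S=156.2718 intr=0.0000 cont=0.0000 V=0.0000[hold]  S*(4)=66.5000
k=3: j=0 S=35.0370 intr=59.2630 cont=58.1538 V=59.2630[EX]; j=1 S=53.7102 intr=40.5898 cont=39.4806 V=40.5898[EX]; j=2 S=82.3354 intr=11.9646 cont=17.3519 V=17.3519[hold]; j=3 S=126.2164 intr=0.0000 cont=3.2273 V=3.2273[hold]  S*(3)=53.7102
k=2: j=0 S=43.3803 intr=50.9197 cont=49.8106 V=50.9197[EX]; j=1 S=66.5000 intr=27.8000 cont=29.2168 V=29.2168[hold]; j=2 S=101.9415 intr=0.0000 cont=10.5252 V=10.5252[hold]  S*(2)=43.3803
k=1: j=0 S=53.7102 intr=40.5898 cont=40.1449 V=40.5898[EX]; j=1 S=82.3354 intr=11.9646 cont=20.1092 V=20.1092[hold]  S*(1)=53.7102
k=0: j=0 S=66.5000 intr=27.8000 cont=30.5096 V=30.5096[hold]  S*(0)=-

price = 30.5096
boundary = - 53.7102 43.3803 53.7102 66.5000
tree:
30.5096
40.5898 20.1092
50.9197 29.2168 10.5252
59.2630 40.5898 17.3519 3.2273
66.0015 50.9197 27.8000 6.2140 0.0000
71.4441 59.2630 40.5898 11.9646 0.0000 0.0000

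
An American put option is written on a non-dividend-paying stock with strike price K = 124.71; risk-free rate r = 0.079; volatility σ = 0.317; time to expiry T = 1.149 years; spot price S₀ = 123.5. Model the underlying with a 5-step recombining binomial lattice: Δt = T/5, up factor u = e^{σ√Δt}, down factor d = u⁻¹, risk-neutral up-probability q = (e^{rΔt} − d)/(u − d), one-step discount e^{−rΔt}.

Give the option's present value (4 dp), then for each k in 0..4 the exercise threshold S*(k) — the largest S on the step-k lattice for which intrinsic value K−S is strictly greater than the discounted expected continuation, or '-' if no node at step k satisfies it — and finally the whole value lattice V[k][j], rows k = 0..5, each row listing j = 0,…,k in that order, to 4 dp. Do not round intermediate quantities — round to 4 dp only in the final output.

price = 13.4821
boundary = - - 91.1328 78.2850 91.1328
tree:
13.4821
21.7043 6.4300
33.5772 11.5994 1.9243
46.4250 20.2373 4.1006 0.0000
57.4615 33.5772 8.7383 0.0000 0.0000
66.9421 46.4250 18.6209 0.0000 0.0000 0.0000

params: Δt=0.22980 u=1.16412 d=0.85902 q=0.52213 e^(-rΔt)=0.98201
t_5 payoffs: 66.9421 46.4250 18.6209 0.0000 0.0000 0.0000
t_4: node(4,0) S=67.2485 payoff=57.4615 vs cont=55.2180 → 57.4615 [stop]  node(4,1) S=91.1328 payoff=33.5772 vs cont=31.3336 → 33.5772 [stop]  node(4,2) S=123.5000 payoff=1.2100 vs cont=8.7383 → 8.7383 [wait]  node(4,3) S=167.3629 payoff=0.0000 vs cont=0.0000 → 0.0000 [wait]  node(4,4) S=226.8044 payoff=0.0000 vs cont=0.0000 → 0.0000 [wait]  ⇒ S*(4)=91.1328
t_3: node(3,0) S=78.2850 payoff=46.4250 vs cont=44.1814 → 46.4250 [stop]  node(3,1) S=106.0891 payoff=18.6209 vs cont=20.2373 → 20.2373 [wait]  node(3,2) S=143.7683 payoff=0.0000 vs cont=4.1006 → 4.1006 [wait]  node(3,3) S=194.8298 payoff=0.0000 vs cont=0.0000 → 0.0000 [wait]  ⇒ S*(3)=78.2850
t_2: node(2,0) S=91.1328 payoff=33.5772 vs cont=32.1624 → 33.5772 [stop]  node(2,1) S=123.5000 payoff=1.2100 vs cont=11.5994 → 11.5994 [wait]  node(2,2) S=167.3629 payoff=0.0000 vs cont=1.9243 → 1.9243 [wait]  ⇒ S*(2)=91.1328
t_1: node(1,0) S=106.0891 payoff=18.6209 vs cont=21.7043 → 21.7043 [wait]  node(1,1) S=143.7683 payoff=0.0000 vs cont=6.4300 → 6.4300 [wait]  ⇒ S*(1)=-
t_0: node(0,0) S=123.5000 payoff=1.2100 vs cont=13.4821 → 13.4821 [wait]  ⇒ S*(0)=-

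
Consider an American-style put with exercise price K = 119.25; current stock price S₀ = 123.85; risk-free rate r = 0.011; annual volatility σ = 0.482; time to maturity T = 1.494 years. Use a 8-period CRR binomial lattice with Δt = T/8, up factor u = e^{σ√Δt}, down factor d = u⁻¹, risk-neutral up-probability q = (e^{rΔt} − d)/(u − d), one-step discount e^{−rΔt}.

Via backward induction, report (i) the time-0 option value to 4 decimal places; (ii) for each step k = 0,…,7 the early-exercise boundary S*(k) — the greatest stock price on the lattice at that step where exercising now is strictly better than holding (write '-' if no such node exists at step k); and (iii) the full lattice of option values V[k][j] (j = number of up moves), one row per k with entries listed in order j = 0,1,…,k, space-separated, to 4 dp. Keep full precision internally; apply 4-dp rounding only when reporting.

price = 24.6077
boundary = - - - - 53.8334 43.7110 53.8334 66.2999
tree:
24.6077
33.0243 14.5569
42.9983 21.1314 6.6848
54.0749 29.8192 10.7373 1.8221
65.4166 40.6261 16.9058 3.3380 0.0000
75.5390 52.9698 25.9064 6.1151 0.0000 0.0000
83.7581 65.4166 38.1815 11.2025 0.0000 0.0000 0.0000
90.4317 75.5390 52.9501 20.5226 0.0000 0.0000 0.0000 0.0000
95.8504 83.7581 65.4166 37.5967 0.0000 0.0000 0.0000 0.0000 0.0000

Δt=0.18675  u=1.23158  d=0.81197  q=0.45301  discount=0.99795
step 8 (expiry): payoffs max(K−S,0) = 95.8504 83.7581 65.4166 37.5967 0.0000 0.0000 0.0000 0.0000 0.0000
step 7: (k=7,j=0): S=28.8183, (K−S)⁺=90.4317, hold=90.1870 ⇒ V=90.4317 exercise | (k=7,j=1): S=43.7110, (K−S)⁺=75.5390, hold=75.2943 ⇒ V=75.5390 exercise | (k=7,j=2): S=66.2999, (K−S)⁺=52.9501, hold=52.7054 ⇒ V=52.9501 exercise | (k=7,j=3): S=100.5622, (K−S)⁺=18.6878, hold=20.5226 ⇒ V=20.5226 continue | (k=7,j=4): S=152.5306, (K−S)⁺=0.0000, hold=0.0000 ⇒ V=0.0000 continue | (k=7,j=5): S=231.3552, (K−S)⁺=0.0000, hold=0.0000 ⇒ V=0.0000 continue | (k=7,j=6): S=350.9145, (K−S)⁺=0.0000, hold=0.0000 ⇒ V=0.0000 continue | (k=7,j=7): S=532.2595, (K−S)⁺=0.0000, hold=0.0000 ⇒ V=0.0000 continue  boundary S*=66.2999
step 6: (k=6,j=0): S=35.4919, (K−S)⁺=83.7581, hold=83.5133 ⇒ V=83.7581 exercise | (k=6,j=1): S=53.8334, (K−S)⁺=65.4166, hold=65.1719 ⇒ V=65.4166 exercise | (k=6,j=2): S=81.6533, (K−S)⁺=37.5967, hold=38.1815 ⇒ V=38.1815 continue | (k=6,j=3): S=123.8500, (K−S)⁺=0.0000, hold=11.2025 ⇒ V=11.2025 continue | (k=6,j=4): S=187.8530, (K−S)⁺=0.0000, hold=0.0000 ⇒ V=0.0000 continue | (k=6,j=5): S=284.9314, (K−S)⁺=0.0000, hold=0.0000 ⇒ V=0.0000 continue | (k=6,j=6): S=432.1777, (K−S)⁺=0.0000, hold=0.0000 ⇒ V=0.0000 continue  boundary S*=53.8334
step 5: (k=5,j=0): S=43.7110, (K−S)⁺=75.5390, hold=75.2943 ⇒ V=75.5390 exercise | (k=5,j=1): S=66.2999, (K−S)⁺=52.9501, hold=52.9698 ⇒ V=52.9698 continue | (k=5,j=2): S=100.5622, (K−S)⁺=18.6878, hold=25.9064 ⇒ V=25.9064 continue | (k=5,j=3): S=152.5306, (K−S)⁺=0.0000, hold=6.1151 ⇒ V=6.1151 continue | (k=5,j=4): S=231.3552, (K−S)⁺=0.0000, hold=0.0000 ⇒ V=0.0000 continue | (k=5,j=5): S=350.9145, (K−S)⁺=0.0000, hold=0.0000 ⇒ V=0.0000 continue  boundary S*=43.7110
step 4: (k=4,j=0): S=53.8334, (K−S)⁺=65.4166, hold=65.1808 ⇒ V=65.4166 exercise | (k=4,j=1): S=81.6533, (K−S)⁺=37.5967, hold=40.6261 ⇒ V=40.6261 continue | (k=4,j=2): S=123.8500, (K−S)⁺=0.0000, hold=16.9058 ⇒ V=16.9058 continue | (k=4,j=3): S=187.8530, (K−S)⁺=0.0000, hold=3.3380 ⇒ V=3.3380 continue | (k=4,j=4): S=284.9314, (K−S)⁺=0.0000, hold=0.0000 ⇒ V=0.0000 continue  boundary S*=53.8334
step 3: (k=3,j=0): S=66.2999, (K−S)⁺=52.9501, hold=54.0749 ⇒ V=54.0749 continue | (k=3,j=1): S=100.5622, (K−S)⁺=18.6878, hold=29.8192 ⇒ V=29.8192 continue | (k=3,j=2): S=152.5306, (K−S)⁺=0.0000, hold=10.7373 ⇒ V=10.7373 continue | (k=3,j=3): S=231.3552, (K−S)⁺=0.0000, hold=1.8221 ⇒ V=1.8221 continue  boundary S*=-
step 2: (k=2,j=0): S=81.6533, (K−S)⁺=37.5967, hold=42.9983 ⇒ V=42.9983 continue | (k=2,j=1): S=123.8500, (K−S)⁺=0.0000, hold=21.1314 ⇒ V=21.1314 continue | (k=2,j=2): S=187.8530, (K−S)⁺=0.0000, hold=6.6848 ⇒ V=6.6848 continue  boundary S*=-
step 1: (k=1,j=0): S=100.5622, (K−S)⁺=18.6878, hold=33.0243 ⇒ V=33.0243 continue | (k=1,j=1): S=152.5306, (K−S)⁺=0.0000, hold=14.5569 ⇒ V=14.5569 continue  boundary S*=-
step 0: (k=0,j=0): S=123.8500, (K−S)⁺=0.0000, hold=24.6077 ⇒ V=24.6077 continue  boundary S*=-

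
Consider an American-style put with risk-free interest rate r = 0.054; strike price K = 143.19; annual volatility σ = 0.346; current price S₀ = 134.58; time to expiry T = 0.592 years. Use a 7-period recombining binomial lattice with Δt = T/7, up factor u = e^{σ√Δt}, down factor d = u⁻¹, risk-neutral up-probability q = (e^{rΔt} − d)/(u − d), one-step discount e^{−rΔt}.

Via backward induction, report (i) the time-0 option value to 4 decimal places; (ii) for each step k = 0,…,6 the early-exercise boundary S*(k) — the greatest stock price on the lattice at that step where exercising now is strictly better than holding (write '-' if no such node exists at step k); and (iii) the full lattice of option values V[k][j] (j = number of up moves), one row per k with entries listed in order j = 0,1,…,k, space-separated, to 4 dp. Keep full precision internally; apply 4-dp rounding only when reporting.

params: Δt=0.08457 u=1.10586 d=0.90428 q=0.49757 e^(-rΔt)=0.99544
t_7 payoffs: 76.6494 61.8161 43.6762 21.4926 0.0000 0.0000 0.0000 0.0000
t_6: node(6,0) S=73.5845 payoff=69.6055 vs cont=68.9531 → 69.6055 [stop]  node(6,1) S=89.9879 payoff=53.2021 vs cont=52.5496 → 53.2021 [stop]  node(6,2) S=110.0481 payoff=33.1419 vs cont=32.4895 → 33.1419 [stop]  node(6,3) S=134.5800 payoff=8.6100 vs cont=10.7492 → 10.7492 [wait]  node(6,4) S=164.5806 payoff=0.0000 vs cont=0.0000 → 0.0000 [wait]  node(6,5) S=201.2690 payoff=0.0000 vs cont=0.0000 → 0.0000 [wait]  node(6,6) S=246.1359 payoff=0.0000 vs cont=0.0000 → 0.0000 [wait]  ⇒ S*(6)=110.0481
t_5: node(5,0) S=81.3739 payoff=61.8161 vs cont=61.1637 → 61.8161 [stop]  node(5,1) S=99.5138 payoff=43.6762 vs cont=43.0238 → 43.6762 [stop]  node(5,2) S=121.6974 payoff=21.4926 vs cont=21.8997 → 21.8997 [wait]  node(5,3) S=148.8263 payoff=0.0000 vs cont=5.3761 → 5.3761 [wait]  node(5,4) S=182.0027 payoff=0.0000 vs cont=0.0000 → 0.0000 [wait]  node(5,5) S=222.5748 payoff=0.0000 vs cont=0.0000 → 0.0000 [wait]  ⇒ S*(5)=99.5138
t_4: node(4,0) S=89.9879 payoff=53.2021 vs cont=52.5496 → 53.2021 [stop]  node(4,1) S=110.0481 payoff=33.1419 vs cont=32.6912 → 33.1419 [stop]  node(4,2) S=134.5800 payoff=8.6100 vs cont=13.6157 → 13.6157 [wait]  node(4,3) S=164.5806 payoff=0.0000 vs cont=2.6888 → 2.6888 [wait]  node(4,4) S=201.2690 payoff=0.0000 vs cont=0.0000 → 0.0000 [wait]  ⇒ S*(4)=110.0481
t_3: node(3,0) S=99.5138 payoff=43.6762 vs cont=43.0238 → 43.6762 [stop]  node(3,1) S=121.6974 payoff=21.4926 vs cont=23.3195 → 23.3195 [wait]  node(3,2) S=148.8263 payoff=0.0000 vs cont=8.1415 → 8.1415 [wait]  node(3,3) S=182.0027 payoff=0.0000 vs cont=1.3448 → 1.3448 [wait]  ⇒ S*(3)=99.5138
t_2: node(2,0) S=110.0481 payoff=33.1419 vs cont=33.3944 → 33.3944 [wait]  node(2,1) S=134.5800 payoff=8.6100 vs cont=15.6955 → 15.6955 [wait]  node(2,2) S=164.5806 payoff=0.0000 vs cont=4.7379 → 4.7379 [wait]  ⇒ S*(2)=-
t_1: node(1,0) S=121.6974 payoff=21.4926 vs cont=24.4759 → 24.4759 [wait]  node(1,1) S=148.8263 payoff=0.0000 vs cont=10.1966 → 10.1966 [wait]  ⇒ S*(1)=-
t_0: node(0,0) S=134.5800 payoff=8.6100 vs cont=17.2917 → 17.2917 [wait]  ⇒ S*(0)=-

price = 17.2917
boundary = - - - 99.5138 110.0481 99.5138 110.0481
tree:
17.2917
24.4759 10.1966
33.3944 15.6955 4.7379
43.6762 23.3195 8.1415 1.3448
53.2021 33.1419 13.6157 2.6888 0.0000
61.8161 43.6762 21.8997 5.3761 0.0000 0.0000
69.6055 53.2021 33.1419 10.7492 0.0000 0.0000 0.0000
76.6494 61.8161 43.6762 21.4926 0.0000 0.0000 0.0000 0.0000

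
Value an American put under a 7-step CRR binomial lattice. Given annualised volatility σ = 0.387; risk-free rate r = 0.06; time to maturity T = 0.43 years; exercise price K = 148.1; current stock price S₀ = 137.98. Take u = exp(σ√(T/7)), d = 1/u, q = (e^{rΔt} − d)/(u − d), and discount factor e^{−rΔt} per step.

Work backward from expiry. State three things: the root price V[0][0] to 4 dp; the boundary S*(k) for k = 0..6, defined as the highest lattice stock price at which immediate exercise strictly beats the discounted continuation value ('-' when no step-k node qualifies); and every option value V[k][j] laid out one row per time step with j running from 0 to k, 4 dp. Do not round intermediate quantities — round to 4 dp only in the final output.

params: Δt=0.06143 u=1.10067 d=0.90854 q=0.49526 e^(-rΔt)=0.99632
t_7 payoffs: 77.5946 62.6849 44.6222 22.7397 0.0000 0.0000 0.0000 0.0000
t_6: node(6,0) S=77.6030 payoff=70.4970 vs cont=69.9522 → 70.4970 [stop]  node(6,1) S=94.0137 payoff=54.0863 vs cont=53.5415 → 54.0863 [stop]  node(6,2) S=113.8947 payoff=34.2053 vs cont=33.6604 → 34.2053 [stop]  node(6,3) S=137.9800 payoff=10.1200 vs cont=11.4355 → 11.4355 [wait]  node(6,4) S=167.1586 payoff=0.0000 vs cont=0.0000 → 0.0000 [wait]  node(6,5) S=202.5076 payoff=0.0000 vs cont=0.0000 → 0.0000 [wait]  node(6,6) S=245.3318 payoff=0.0000 vs cont=0.0000 → 0.0000 [wait]  ⇒ S*(6)=113.8947
t_5: node(5,0) S=85.4151 payoff=62.6849 vs cont=62.1400 → 62.6849 [stop]  node(5,1) S=103.4778 payoff=44.6222 vs cont=44.0773 → 44.6222 [stop]  node(5,2) S=125.3603 payoff=22.7397 vs cont=22.8440 → 22.8440 [wait]  node(5,3) S=151.8701 payoff=0.0000 vs cont=5.7507 → 5.7507 [wait]  node(5,4) S=183.9861 payoff=0.0000 vs cont=0.0000 → 0.0000 [wait]  node(5,5) S=222.8936 payoff=0.0000 vs cont=0.0000 → 0.0000 [wait]  ⇒ S*(5)=103.4778
t_4: node(4,0) S=94.0137 payoff=54.0863 vs cont=53.5415 → 54.0863 [stop]  node(4,1) S=113.8947 payoff=34.2053 vs cont=33.7119 → 34.2053 [stop]  node(4,2) S=137.9800 payoff=10.1200 vs cont=14.3255 → 14.3255 [wait]  node(4,3) S=167.1586 payoff=0.0000 vs cont=2.8920 → 2.8920 [wait]  node(4,4) S=202.5076 payoff=0.0000 vs cont=0.0000 → 0.0000 [wait]  ⇒ S*(4)=113.8947
t_3: node(3,0) S=103.4778 payoff=44.6222 vs cont=44.0773 → 44.6222 [stop]  node(3,1) S=125.3603 payoff=22.7397 vs cont=24.2701 → 24.2701 [wait]  node(3,2) S=151.8701 payoff=0.0000 vs cont=8.6311 → 8.6311 [wait]  node(3,3) S=183.9861 payoff=0.0000 vs cont=1.4543 → 1.4543 [wait]  ⇒ S*(3)=103.4778
t_2: node(2,0) S=113.8947 payoff=34.2053 vs cont=34.4155 → 34.4155 [wait]  node(2,1) S=137.9800 payoff=10.1200 vs cont=16.4639 → 16.4639 [wait]  node(2,2) S=167.1586 payoff=0.0000 vs cont=5.0581 → 5.0581 [wait]  ⇒ S*(2)=-
t_1: node(1,0) S=125.3603 payoff=22.7397 vs cont=25.4310 → 25.4310 [wait]  node(1,1) S=151.8701 payoff=0.0000 vs cont=10.7753 → 10.7753 [wait]  ⇒ S*(1)=-
t_0: node(0,0) S=137.9800 payoff=10.1200 vs cont=18.1058 → 18.1058 [wait]  ⇒ S*(0)=-

price = 18.1058
boundary = - - - 103.4778 113.8947 103.4778 113.8947
tree:
18.1058
25.4310 10.7753
34.4155 16.4639 5.0581
44.6222 24.2701 8.6311 1.4543
54.0863 34.2053 14.3255 2.8920 0.0000
62.6849 44.6222 22.8440 5.7507 0.0000 0.0000
70.4970 54.0863 34.2053 11.4355 0.0000 0.0000 0.0000
77.5946 62.6849 44.6222 22.7397 0.0000 0.0000 0.0000 0.0000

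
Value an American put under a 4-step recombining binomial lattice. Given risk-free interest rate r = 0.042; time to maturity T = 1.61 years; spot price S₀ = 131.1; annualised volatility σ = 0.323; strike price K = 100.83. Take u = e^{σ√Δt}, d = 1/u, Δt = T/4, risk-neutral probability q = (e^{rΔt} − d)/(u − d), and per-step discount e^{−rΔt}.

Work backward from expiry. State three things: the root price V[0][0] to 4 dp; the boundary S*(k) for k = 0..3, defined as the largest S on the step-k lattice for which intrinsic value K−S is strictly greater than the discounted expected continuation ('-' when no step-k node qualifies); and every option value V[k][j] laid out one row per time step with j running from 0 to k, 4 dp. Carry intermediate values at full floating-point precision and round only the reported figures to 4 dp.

price = 6.2835
boundary = - - - 70.8949
tree:
6.2835
10.8645 1.7389
18.3403 3.4695 0.0000
29.9351 6.9224 0.0000 0.0000
43.0711 13.8116 0.0000 0.0000 0.0000

Δt=0.40250  u=1.22743  d=0.81471  q=0.49026  discount=0.98324
step 4 (expiry): payoffs max(K−S,0) = 43.0711 13.8116 0.0000 0.0000 0.0000
step 3: (k=3,j=0): S=70.8949, (K−S)⁺=29.9351, hold=28.2449 ⇒ V=29.9351 exercise | (k=3,j=1): S=106.8088, (K−S)⁺=0.0000, hold=6.9224 ⇒ V=6.9224 continue | (k=3,j=2): S=160.9157, (K−S)⁺=0.0000, hold=0.0000 ⇒ V=0.0000 continue | (k=3,j=3): S=242.4322, (K−S)⁺=0.0000, hold=0.0000 ⇒ V=0.0000 continue  boundary S*=70.8949
step 2: (k=2,j=0): S=87.0184, (K−S)⁺=13.8116, hold=18.3403 ⇒ V=18.3403 continue | (k=2,j=1): S=131.1000, (K−S)⁺=0.0000, hold=3.4695 ⇒ V=3.4695 continue | (k=2,j=2): S=197.5124, (K−S)⁺=0.0000, hold=0.0000 ⇒ V=0.0000 continue  boundary S*=-
step 1: (k=1,j=0): S=106.8088, (K−S)⁺=0.0000, hold=10.8645 ⇒ V=10.8645 continue | (k=1,j=1): S=160.9157, (K−S)⁺=0.0000, hold=1.7389 ⇒ V=1.7389 continue  boundary S*=-
step 0: (k=0,j=0): S=131.1000, (K−S)⁺=0.0000, hold=6.2835 ⇒ V=6.2835 continue  boundary S*=-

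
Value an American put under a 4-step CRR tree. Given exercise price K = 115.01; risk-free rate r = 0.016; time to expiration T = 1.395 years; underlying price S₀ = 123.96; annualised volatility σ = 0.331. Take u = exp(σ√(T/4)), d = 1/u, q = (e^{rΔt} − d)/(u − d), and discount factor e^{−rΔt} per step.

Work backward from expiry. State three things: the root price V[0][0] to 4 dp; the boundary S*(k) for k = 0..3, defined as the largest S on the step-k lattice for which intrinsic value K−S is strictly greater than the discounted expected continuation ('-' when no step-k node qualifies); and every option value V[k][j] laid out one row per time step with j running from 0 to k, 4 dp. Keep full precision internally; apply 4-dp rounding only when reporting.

price = 13.4128
boundary = - - - 68.9611
tree:
13.4128
21.1598 4.6791
32.1430 8.8034 0.0000
46.0489 16.5627 0.0000 0.0000
58.2932 31.1613 0.0000 0.0000 0.0000

params: Δt=0.34875 u=1.21589 d=0.82245 q=0.46551 e^(-rΔt)=0.99444
t_4 payoffs: 58.2932 31.1613 0.0000 0.0000 0.0000
t_3: node(3,0) S=68.9611 payoff=46.0489 vs cont=45.4090 → 46.0489 [stop]  node(3,1) S=101.9504 payoff=13.0596 vs cont=16.5627 → 16.5627 [wait]  node(3,2) S=150.7211 payoff=0.0000 vs cont=0.0000 → 0.0000 [wait]  node(3,3) S=222.8225 payoff=0.0000 vs cont=0.0000 → 0.0000 [wait]  ⇒ S*(3)=68.9611
t_2: node(2,0) S=83.8487 payoff=31.1613 vs cont=32.1430 → 32.1430 [wait]  node(2,1) S=123.9600 payoff=0.0000 vs cont=8.8034 → 8.8034 [wait]  node(2,2) S=183.2595 payoff=0.0000 vs cont=0.0000 → 0.0000 [wait]  ⇒ S*(2)=-
t_1: node(1,0) S=101.9504 payoff=13.0596 vs cont=21.1598 → 21.1598 [wait]  node(1,1) S=150.7211 payoff=0.0000 vs cont=4.6791 → 4.6791 [wait]  ⇒ S*(1)=-
t_0: node(0,0) S=123.9600 payoff=0.0000 vs cont=13.4128 → 13.4128 [wait]  ⇒ S*(0)=-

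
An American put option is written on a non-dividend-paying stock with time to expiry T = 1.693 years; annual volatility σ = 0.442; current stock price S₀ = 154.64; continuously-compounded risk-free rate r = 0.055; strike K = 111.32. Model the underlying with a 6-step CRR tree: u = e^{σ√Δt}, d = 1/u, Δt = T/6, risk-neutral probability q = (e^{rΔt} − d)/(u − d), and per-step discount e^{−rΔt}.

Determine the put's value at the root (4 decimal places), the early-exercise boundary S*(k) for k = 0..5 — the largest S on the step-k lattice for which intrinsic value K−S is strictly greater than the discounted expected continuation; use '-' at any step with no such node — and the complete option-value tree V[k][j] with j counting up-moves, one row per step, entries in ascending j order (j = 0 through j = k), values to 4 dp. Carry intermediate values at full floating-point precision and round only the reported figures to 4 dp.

params: Δt=0.28217 u=1.26464 d=0.79074 q=0.47457 e^(-rΔt)=0.98460
t_6 payoffs: 73.5175 50.8620 14.6286 0.0000 0.0000 0.0000 0.0000
t_5: node(5,0) S=47.8065 payoff=63.5135 vs cont=61.7992 → 63.5135 [stop]  node(5,1) S=76.4577 payoff=34.8623 vs cont=33.1481 → 34.8623 [stop]  node(5,2) S=122.2798 payoff=0.0000 vs cont=7.5679 → 7.5679 [wait]  node(5,3) S=195.5639 payoff=0.0000 vs cont=0.0000 → 0.0000 [wait]  node(5,4) S=312.7683 payoff=0.0000 vs cont=0.0000 → 0.0000 [wait]  node(5,5) S=500.2149 payoff=0.0000 vs cont=0.0000 → 0.0000 [wait]  ⇒ S*(5)=76.4577
t_4: node(4,0) S=60.4580 payoff=50.8620 vs cont=49.1477 → 50.8620 [stop]  node(4,1) S=96.6914 payoff=14.6286 vs cont=21.5717 → 21.5717 [wait]  node(4,2) S=154.6400 payoff=0.0000 vs cont=3.9151 → 3.9151 [wait]  node(4,3) S=247.3180 payoff=0.0000 vs cont=0.0000 → 0.0000 [wait]  node(4,4) S=395.5393 payoff=0.0000 vs cont=0.0000 → 0.0000 [wait]  ⇒ S*(4)=60.4580
t_3: node(3,0) S=76.4577 payoff=34.8623 vs cont=36.3924 → 36.3924 [wait]  node(3,1) S=122.2798 payoff=0.0000 vs cont=12.9892 → 12.9892 [wait]  node(3,2) S=195.5639 payoff=0.0000 vs cont=2.0254 → 2.0254 [wait]  node(3,3) S=312.7683 payoff=0.0000 vs cont=0.0000 → 0.0000 [wait]  ⇒ S*(3)=-
t_2: node(2,0) S=96.6914 payoff=14.6286 vs cont=24.8964 → 24.8964 [wait]  node(2,1) S=154.6400 payoff=0.0000 vs cont=7.6662 → 7.6662 [wait]  node(2,2) S=247.3180 payoff=0.0000 vs cont=1.0478 → 1.0478 [wait]  ⇒ S*(2)=-
t_1: node(1,0) S=122.2798 payoff=0.0000 vs cont=16.4619 → 16.4619 [wait]  node(1,1) S=195.5639 payoff=0.0000 vs cont=4.4556 → 4.4556 [wait]  ⇒ S*(1)=-
t_0: node(0,0) S=154.6400 payoff=0.0000 vs cont=10.5983 → 10.5983 [wait]  ⇒ S*(0)=-

price = 10.5983
boundary = - - - - 60.4580 76.4577
tree:
10.5983
16.4619 4.4556
24.8964 7.6662 1.0478
36.3924 12.9892 2.0254 0.0000
50.8620 21.5717 3.9151 0.0000 0.0000
63.5135 34.8623 7.5679 0.0000 0.0000 0.0000
73.5175 50.8620 14.6286 0.0000 0.0000 0.0000 0.0000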